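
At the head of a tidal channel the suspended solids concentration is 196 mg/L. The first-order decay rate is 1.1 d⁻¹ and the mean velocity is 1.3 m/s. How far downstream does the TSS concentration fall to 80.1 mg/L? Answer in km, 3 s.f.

91.4 km

From C = C₀·e^(−kt), t = ln(C₀/C)/k = ln(196/80.1)/1.1 = 0.8948/1.1 = 0.8135 d.
Distance = v·t = 1.3 m/s × 7.029e+04 s = 9.137e+04 m = 91.37 km.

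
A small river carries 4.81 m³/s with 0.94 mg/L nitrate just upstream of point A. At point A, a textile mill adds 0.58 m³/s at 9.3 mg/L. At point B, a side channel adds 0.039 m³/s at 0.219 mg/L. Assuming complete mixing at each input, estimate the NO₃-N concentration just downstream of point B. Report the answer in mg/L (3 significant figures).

1.83 mg/L

After input A: C = (4.81·0.94 + 0.58·9.3) / 5.39 = 1.84 mg/L.
After input B: C = (5.39·1.84 + 0.039·0.219) / 5.429 = 1.828 mg/L.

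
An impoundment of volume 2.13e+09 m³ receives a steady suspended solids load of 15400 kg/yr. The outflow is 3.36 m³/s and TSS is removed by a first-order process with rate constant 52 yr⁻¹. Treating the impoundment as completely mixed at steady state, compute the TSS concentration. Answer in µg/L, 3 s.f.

0.139 µg/L

Outflow Q = 3.36 m³/s × 3.156e+07 s/yr = 1.06e+08 m³/yr.
Steady-state CSTR mass balance: W = Q·C + k·V·C, so C = W/(Q + kV).
Q + kV = 1.06e+08 + 52·2.13e+09 = 1.109e+11 m³/yr.
C = 15400/1.109e+11 = 1.389e-07 kg/m³ = 0.0001389 mg/L = 0.1389 µg/L.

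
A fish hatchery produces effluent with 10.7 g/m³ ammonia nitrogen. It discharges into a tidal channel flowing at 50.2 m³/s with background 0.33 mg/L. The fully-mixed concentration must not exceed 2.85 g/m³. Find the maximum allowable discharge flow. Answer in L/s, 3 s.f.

16100 L/s

Mass balance at complete mixing: C_std·(Q_w + Q_r) = Q_w·C_e + Q_r·C_b.
Rearranging, Q_w = Q_r·(C_std − C_b)/(C_e − C_std) = 50.2·(2.85 − 0.33) / (10.7 − 2.85) = 16.12 m³/s.
= 1.612e+04 L/s.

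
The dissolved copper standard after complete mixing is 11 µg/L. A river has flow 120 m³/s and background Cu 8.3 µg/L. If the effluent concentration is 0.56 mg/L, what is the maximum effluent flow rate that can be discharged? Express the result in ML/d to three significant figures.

8.3 µg/L = 0.0083 mg/L.
11 µg/L = 0.011 mg/L.
Mass balance at complete mixing: C_std·(Q_w + Q_r) = Q_w·C_e + Q_r·C_b.
Rearranging, Q_w = Q_r·(C_std − C_b)/(C_e − C_std) = 120·(0.011 − 0.0083) / (0.56 − 0.011) = 0.5902 m³/s.
= 50.99 ML/d.

51.0 ML/d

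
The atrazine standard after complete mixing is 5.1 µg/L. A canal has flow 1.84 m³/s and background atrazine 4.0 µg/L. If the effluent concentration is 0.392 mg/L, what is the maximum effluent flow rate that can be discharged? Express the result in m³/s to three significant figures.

4.0 µg/L = 0.004 mg/L.
5.1 µg/L = 0.0051 mg/L.
Mass balance at complete mixing: C_std·(Q_w + Q_r) = Q_w·C_e + Q_r·C_b.
Rearranging, Q_w = Q_r·(C_std − C_b)/(C_e − C_std) = 1.84·(0.0051 − 0.004) / (0.392 − 0.0051) = 0.005231 m³/s.

0.00523 m³/s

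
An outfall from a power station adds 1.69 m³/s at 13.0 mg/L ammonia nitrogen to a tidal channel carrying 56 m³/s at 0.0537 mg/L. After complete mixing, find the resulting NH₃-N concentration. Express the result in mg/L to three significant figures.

0.433 mg/L

By mass balance at complete mixing, C = (1.69·13 + 56·0.0537) / (1.69 + 56) = 24.98/57.69 = 0.433 mg/L.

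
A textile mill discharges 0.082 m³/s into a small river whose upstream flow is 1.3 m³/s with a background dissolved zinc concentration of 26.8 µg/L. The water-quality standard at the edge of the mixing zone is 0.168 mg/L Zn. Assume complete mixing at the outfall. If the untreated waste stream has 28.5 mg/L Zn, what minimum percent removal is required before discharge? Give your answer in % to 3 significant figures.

26.8 µg/L = 0.0268 mg/L.
Mass balance: 0.168·1.382 = 0.082·Cₑ + 1.3·0.0268.
Cₑ = (0.2322 − 0.03484) / 0.082 = 2.407 mg/L.
Required removal = 1 − 2.407/28.5 = 91.56 %.

91.6 %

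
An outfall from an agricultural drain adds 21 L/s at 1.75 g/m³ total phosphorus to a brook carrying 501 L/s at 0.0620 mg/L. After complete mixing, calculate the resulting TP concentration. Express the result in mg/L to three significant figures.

21 L/s = 0.021 m³/s.
501 L/s = 0.501 m³/s.
By mass balance at complete mixing, C = (0.021·1.75 + 0.501·0.062) / (0.021 + 0.501) = 0.06781/0.522 = 0.1299 mg/L.

0.130 mg/L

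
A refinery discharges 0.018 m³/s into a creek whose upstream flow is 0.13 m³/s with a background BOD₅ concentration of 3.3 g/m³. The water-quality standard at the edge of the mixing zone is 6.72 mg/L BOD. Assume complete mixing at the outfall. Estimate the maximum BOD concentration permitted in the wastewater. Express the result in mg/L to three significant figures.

31.4 mg/L

Mass balance: 6.72·0.148 = 0.018·Cₑ + 0.13·3.3.
Cₑ = (0.9946 − 0.429) / 0.018 = 31.42 mg/L.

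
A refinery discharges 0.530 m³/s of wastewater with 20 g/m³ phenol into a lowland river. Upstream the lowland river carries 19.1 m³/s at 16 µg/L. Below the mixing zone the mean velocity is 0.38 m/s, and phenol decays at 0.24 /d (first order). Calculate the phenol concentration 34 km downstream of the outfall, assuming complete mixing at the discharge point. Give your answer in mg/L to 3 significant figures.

16 µg/L = 0.016 mg/L.
After complete mixing, C₀ = (0.53·20 + 19.1·0.016) / 19.63 = 0.5556 mg/L.
Travel time t = 3.4e+04 m / 0.38 m/s = 8.947e+04 s = 1.036 d.
C = 0.5556·exp(−0.24·1.036) = 0.5556·0.7799 = 0.4333 mg/L.

0.433 mg/L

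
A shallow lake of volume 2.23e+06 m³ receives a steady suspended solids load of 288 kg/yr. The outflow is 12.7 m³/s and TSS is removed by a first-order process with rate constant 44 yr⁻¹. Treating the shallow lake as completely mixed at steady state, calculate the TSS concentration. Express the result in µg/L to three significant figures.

Outflow Q = 12.7 m³/s × 3.156e+07 s/yr = 4.008e+08 m³/yr.
Steady-state CSTR mass balance: W = Q·C + k·V·C, so C = W/(Q + kV).
Q + kV = 4.008e+08 + 44·2.23e+06 = 4.989e+08 m³/yr.
C = 288/4.989e+08 = 5.773e-07 kg/m³ = 0.0005773 mg/L = 0.5773 µg/L.

0.577 µg/L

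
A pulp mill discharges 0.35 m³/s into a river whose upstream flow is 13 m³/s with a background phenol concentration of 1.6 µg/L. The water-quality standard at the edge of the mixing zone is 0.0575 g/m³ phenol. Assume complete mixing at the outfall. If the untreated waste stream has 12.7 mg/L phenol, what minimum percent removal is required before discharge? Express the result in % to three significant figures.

1.6 µg/L = 0.0016 mg/L.
Mass balance: 0.0575·13.35 = 0.35·Cₑ + 13·0.0016.
Cₑ = (0.7676 − 0.0208) / 0.35 = 2.134 mg/L.
Required removal = 1 − 2.134/12.7 = 83.2 %.

83.2 %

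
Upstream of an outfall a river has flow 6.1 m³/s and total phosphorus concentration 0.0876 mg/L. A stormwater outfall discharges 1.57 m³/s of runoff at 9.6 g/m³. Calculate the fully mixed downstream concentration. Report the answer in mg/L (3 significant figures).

Flow-weighted mixing gives C = (1.57·9.6 + 6.1·0.0876) / (1.57 + 6.1) = 15.61/7.67 = 2.035 mg/L.

2.03 mg/L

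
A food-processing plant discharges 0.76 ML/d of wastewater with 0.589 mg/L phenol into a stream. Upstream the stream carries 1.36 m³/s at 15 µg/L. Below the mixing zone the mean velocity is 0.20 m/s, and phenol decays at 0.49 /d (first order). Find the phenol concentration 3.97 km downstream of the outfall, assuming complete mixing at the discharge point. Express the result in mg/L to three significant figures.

0.0167 mg/L

0.76 ML/d = 0.008796 m³/s.
15 µg/L = 0.015 mg/L.
After complete mixing, C₀ = (0.008796·0.589 + 1.36·0.015) / 1.369 = 0.01869 mg/L.
Travel time t = 3970 m / 0.20 m/s = 1.985e+04 s = 0.2297 d.
C = 0.01869·exp(−0.49·0.2297) = 0.01869·0.8935 = 0.0167 mg/L.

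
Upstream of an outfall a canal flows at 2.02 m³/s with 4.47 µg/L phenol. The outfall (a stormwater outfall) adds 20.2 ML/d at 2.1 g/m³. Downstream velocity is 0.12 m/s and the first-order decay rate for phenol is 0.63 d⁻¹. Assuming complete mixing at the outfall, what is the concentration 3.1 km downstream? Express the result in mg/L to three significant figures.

0.184 mg/L

20.2 ML/d = 0.2338 m³/s.
4.47 µg/L = 0.00447 mg/L.
After complete mixing, C₀ = (0.2338·2.1 + 2.02·0.00447) / 2.254 = 0.2218 mg/L.
Travel time t = 3100 m / 0.12 m/s = 2.583e+04 s = 0.299 d.
C = 0.2218·exp(−0.63·0.299) = 0.2218·0.8283 = 0.1838 mg/L.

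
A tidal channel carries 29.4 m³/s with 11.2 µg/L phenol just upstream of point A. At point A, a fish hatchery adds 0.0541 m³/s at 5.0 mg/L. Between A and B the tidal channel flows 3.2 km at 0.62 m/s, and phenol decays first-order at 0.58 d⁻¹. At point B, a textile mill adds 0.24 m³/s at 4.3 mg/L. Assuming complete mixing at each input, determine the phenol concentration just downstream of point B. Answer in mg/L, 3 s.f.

11.2 µg/L = 0.0112 mg/L.
After input A: C = (29.4·0.0112 + 0.0541·5) / 29.45 = 0.02036 mg/L.
Over the 3.2 km reach to input B (t = 5161 s = 0.05974 d), decay gives C = 0.02036·exp(−0.58·0.05974) = 0.01967 mg/L.
After input B: C = (29.45·0.01967 + 0.24·4.3) / 29.69 = 0.05427 mg/L.

0.0543 mg/L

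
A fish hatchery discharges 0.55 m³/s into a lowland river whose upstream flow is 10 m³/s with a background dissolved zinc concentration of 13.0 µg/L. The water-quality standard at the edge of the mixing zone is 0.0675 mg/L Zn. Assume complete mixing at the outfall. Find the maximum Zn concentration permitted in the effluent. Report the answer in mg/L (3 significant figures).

1.06 mg/L

13.0 µg/L = 0.013 mg/L.
Mass balance: 0.0675·10.55 = 0.55·Cₑ + 10·0.013.
Cₑ = (0.7121 − 0.13) / 0.55 = 1.058 mg/L.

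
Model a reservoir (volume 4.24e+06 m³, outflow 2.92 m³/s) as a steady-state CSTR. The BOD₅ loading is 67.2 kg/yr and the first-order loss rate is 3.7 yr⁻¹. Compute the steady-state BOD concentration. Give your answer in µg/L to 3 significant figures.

0.623 µg/L

Outflow Q = 2.92 m³/s × 3.156e+07 s/yr = 9.215e+07 m³/yr.
Steady-state CSTR mass balance: W = Q·C + k·V·C, so C = W/(Q + kV).
Q + kV = 9.215e+07 + 3.7·4.24e+06 = 1.078e+08 m³/yr.
C = 67.2/1.078e+08 = 6.232e-07 kg/m³ = 0.0006232 mg/L = 0.6232 µg/L.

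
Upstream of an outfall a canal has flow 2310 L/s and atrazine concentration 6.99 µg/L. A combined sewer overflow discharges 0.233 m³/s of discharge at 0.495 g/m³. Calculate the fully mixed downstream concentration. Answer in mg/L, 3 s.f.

0.0517 mg/L

2310 L/s = 2.31 m³/s.
6.99 µg/L = 0.00699 mg/L.
Conservation of mass across the mixing zone: C = (0.233·0.495 + 2.31·0.00699) / (0.233 + 2.31) = 0.1315/2.543 = 0.0517 mg/L.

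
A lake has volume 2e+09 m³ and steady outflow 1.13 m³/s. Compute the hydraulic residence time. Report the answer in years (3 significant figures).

56.1 yr

Q = 1.13 m³/s × 3.156e+07 s/yr = 3.566e+07 m³/yr.
Hydraulic residence time τ = V/Q = 2e+09/3.566e+07 = 56.09 yr.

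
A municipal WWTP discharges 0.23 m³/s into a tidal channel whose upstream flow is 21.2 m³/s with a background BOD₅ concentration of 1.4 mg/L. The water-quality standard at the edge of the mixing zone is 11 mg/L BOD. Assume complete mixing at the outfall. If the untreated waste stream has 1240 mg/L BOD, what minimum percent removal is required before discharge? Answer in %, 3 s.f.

Mass balance: 11·21.43 = 0.23·Cₑ + 21.2·1.4.
Cₑ = (235.7 − 29.68) / 0.23 = 895.9 mg/L.
Required removal = 1 − 895.9/1240 = 27.75 %.

27.8 %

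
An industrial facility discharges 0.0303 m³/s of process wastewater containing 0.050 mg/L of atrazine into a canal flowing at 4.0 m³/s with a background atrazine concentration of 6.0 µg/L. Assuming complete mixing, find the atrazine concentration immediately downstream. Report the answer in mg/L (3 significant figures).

0.00633 mg/L

6.0 µg/L = 0.006 mg/L.
By mass balance at complete mixing, C = (0.0303·0.05 + 4·0.006) / (0.0303 + 4) = 0.02551/4.03 = 0.006331 mg/L.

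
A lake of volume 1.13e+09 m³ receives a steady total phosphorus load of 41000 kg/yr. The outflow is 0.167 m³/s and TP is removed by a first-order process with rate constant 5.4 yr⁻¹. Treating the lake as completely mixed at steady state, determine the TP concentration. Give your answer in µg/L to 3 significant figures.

6.71 µg/L

Outflow Q = 0.167 m³/s × 3.156e+07 s/yr = 5.27e+06 m³/yr.
Steady-state CSTR mass balance: W = Q·C + k·V·C, so C = W/(Q + kV).
Q + kV = 5.27e+06 + 5.4·1.13e+09 = 6.107e+09 m³/yr.
C = 41000/6.107e+09 = 6.713e-06 kg/m³ = 0.006713 mg/L = 6.713 µg/L.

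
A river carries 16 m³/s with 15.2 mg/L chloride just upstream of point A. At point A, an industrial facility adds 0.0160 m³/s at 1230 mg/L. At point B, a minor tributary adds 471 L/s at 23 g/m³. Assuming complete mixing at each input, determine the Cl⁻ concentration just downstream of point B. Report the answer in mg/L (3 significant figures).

16.6 mg/L

After input A: C = (16·15.2 + 0.016·1230) / 16.02 = 16.41 mg/L.
471 L/s = 0.471 m³/s.
After input B: C = (16.02·16.41 + 0.471·23) / 16.49 = 16.6 mg/L.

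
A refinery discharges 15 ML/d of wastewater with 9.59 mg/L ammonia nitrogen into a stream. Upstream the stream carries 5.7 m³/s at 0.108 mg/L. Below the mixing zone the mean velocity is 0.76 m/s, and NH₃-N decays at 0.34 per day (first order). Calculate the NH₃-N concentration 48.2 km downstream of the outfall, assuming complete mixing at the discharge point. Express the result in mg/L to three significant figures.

15 ML/d = 0.1736 m³/s.
After complete mixing, C₀ = (0.1736·9.59 + 5.7·0.108) / 5.874 = 0.3883 mg/L.
Travel time t = 4.82e+04 m / 0.76 m/s = 6.342e+04 s = 0.734 d.
C = 0.3883·exp(−0.34·0.734) = 0.3883·0.7791 = 0.3025 mg/L.

0.303 mg/L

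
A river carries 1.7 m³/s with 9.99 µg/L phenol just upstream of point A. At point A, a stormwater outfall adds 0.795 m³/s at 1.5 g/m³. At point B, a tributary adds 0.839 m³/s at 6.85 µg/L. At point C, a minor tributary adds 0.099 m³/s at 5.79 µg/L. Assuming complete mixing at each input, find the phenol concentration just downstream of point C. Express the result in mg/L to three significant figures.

9.99 µg/L = 0.00999 mg/L.
After input A: C = (1.7·0.00999 + 0.795·1.5) / 2.495 = 0.4848 mg/L.
6.85 µg/L = 0.00685 mg/L.
After input B: C = (2.495·0.4848 + 0.839·0.00685) / 3.334 = 0.3645 mg/L.
5.79 µg/L = 0.00579 mg/L.
After input C: C = (3.334·0.3645 + 0.099·0.00579) / 3.433 = 0.3542 mg/L.

0.354 mg/L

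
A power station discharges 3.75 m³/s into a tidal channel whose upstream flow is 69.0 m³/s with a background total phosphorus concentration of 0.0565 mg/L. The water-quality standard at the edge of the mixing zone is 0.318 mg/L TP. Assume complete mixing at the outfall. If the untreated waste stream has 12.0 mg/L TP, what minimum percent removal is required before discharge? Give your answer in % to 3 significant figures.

57.3 %

Mass balance: 0.318·72.75 = 3.75·Cₑ + 69·0.0565.
Cₑ = (23.13 − 3.899) / 3.75 = 5.13 mg/L.
Required removal = 1 − 5.13/12.0 = 57.25 %.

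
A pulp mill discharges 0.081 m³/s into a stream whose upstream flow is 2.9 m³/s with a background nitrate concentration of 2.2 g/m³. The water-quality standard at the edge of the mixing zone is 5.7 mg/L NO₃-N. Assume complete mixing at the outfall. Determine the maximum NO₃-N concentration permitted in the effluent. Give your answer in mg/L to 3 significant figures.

Mass balance: 5.7·2.981 = 0.081·Cₑ + 2.9·2.2.
Cₑ = (16.99 − 6.38) / 0.081 = 131 mg/L.

131 mg/L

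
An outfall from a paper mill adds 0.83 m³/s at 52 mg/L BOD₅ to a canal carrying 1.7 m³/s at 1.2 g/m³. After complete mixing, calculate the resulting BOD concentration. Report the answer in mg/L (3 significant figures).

17.9 mg/L

Conservation of mass across the mixing zone: C = (0.83·52 + 1.7·1.2) / (0.83 + 1.7) = 45.2/2.53 = 17.87 mg/L.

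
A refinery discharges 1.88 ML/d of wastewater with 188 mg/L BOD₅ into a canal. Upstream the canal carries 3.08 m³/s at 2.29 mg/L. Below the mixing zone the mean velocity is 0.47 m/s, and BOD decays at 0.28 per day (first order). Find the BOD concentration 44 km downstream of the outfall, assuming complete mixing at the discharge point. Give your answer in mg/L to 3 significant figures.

1.88 ML/d = 0.02176 m³/s.
After complete mixing, C₀ = (0.02176·188 + 3.08·2.29) / 3.102 = 3.593 mg/L.
Travel time t = 4.4e+04 m / 0.47 m/s = 9.362e+04 s = 1.084 d.
C = 3.593·exp(−0.28·1.084) = 3.593·0.7383 = 2.653 mg/L.

2.65 mg/L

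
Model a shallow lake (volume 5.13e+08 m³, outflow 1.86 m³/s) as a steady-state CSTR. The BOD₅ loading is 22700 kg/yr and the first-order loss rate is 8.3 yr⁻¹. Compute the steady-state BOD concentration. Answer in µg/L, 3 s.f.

Outflow Q = 1.86 m³/s × 3.156e+07 s/yr = 5.87e+07 m³/yr.
Steady-state CSTR mass balance: W = Q·C + k·V·C, so C = W/(Q + kV).
Q + kV = 5.87e+07 + 8.3·5.13e+08 = 4.317e+09 m³/yr.
C = 22700/4.317e+09 = 5.259e-06 kg/m³ = 0.005259 mg/L = 5.259 µg/L.

5.26 µg/L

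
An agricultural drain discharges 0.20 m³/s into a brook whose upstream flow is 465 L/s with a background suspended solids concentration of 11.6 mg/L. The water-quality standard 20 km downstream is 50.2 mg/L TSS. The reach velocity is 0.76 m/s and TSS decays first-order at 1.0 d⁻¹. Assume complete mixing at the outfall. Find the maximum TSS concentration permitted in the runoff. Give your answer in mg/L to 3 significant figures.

199 mg/L

465 L/s = 0.465 m³/s.
Travel time to the compliance point: t = 2e+04/0.76 = 2.632e+04 s = 0.3046 d; decay factor exp(−1.0·0.3046) = 0.7374.
So the concentration just after mixing may be at most 50.2/0.7374 = 68.07 mg/L.
Mass balance: 68.07·0.665 = 0.2·Cₑ + 0.465·11.6.
Cₑ = (45.27 − 5.394) / 0.2 = 199.4 mg/L.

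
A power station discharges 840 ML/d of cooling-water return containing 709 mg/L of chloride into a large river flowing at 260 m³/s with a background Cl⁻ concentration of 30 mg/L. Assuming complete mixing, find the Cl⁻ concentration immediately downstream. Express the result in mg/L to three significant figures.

54.5 mg/L

840 ML/d = 9.722 m³/s.
Conservation of mass across the mixing zone: C = (9.722·709 + 260·30) / (9.722 + 260) = 1.469e+04/269.7 = 54.47 mg/L.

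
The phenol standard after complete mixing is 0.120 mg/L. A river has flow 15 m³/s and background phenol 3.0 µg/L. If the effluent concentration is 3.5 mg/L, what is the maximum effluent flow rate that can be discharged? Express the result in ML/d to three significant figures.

3.0 µg/L = 0.003 mg/L.
Mass balance at complete mixing: C_std·(Q_w + Q_r) = Q_w·C_e + Q_r·C_b.
Rearranging, Q_w = Q_r·(C_std − C_b)/(C_e − C_std) = 15·(0.12 − 0.003) / (3.5 − 0.12) = 0.5192 m³/s.
= 44.86 ML/d.

44.9 ML/d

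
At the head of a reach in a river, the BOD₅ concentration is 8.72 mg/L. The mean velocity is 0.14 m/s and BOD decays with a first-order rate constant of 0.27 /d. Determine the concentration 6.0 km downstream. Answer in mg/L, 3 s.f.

7.63 mg/L

Travel time t = 6.0 km / 0.14 m/s = 6000/0.14 = 4.286e+04 s = 0.496 d.
First-order decay: C = 8.72·exp(−0.27·0.496) = 8.72·0.8747 = 7.627 mg/L.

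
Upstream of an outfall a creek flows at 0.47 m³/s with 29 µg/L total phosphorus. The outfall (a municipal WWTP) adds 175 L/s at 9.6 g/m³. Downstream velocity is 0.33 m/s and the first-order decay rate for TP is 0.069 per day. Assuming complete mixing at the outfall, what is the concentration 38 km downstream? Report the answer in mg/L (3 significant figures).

175 L/s = 0.175 m³/s.
29 µg/L = 0.029 mg/L.
After complete mixing, C₀ = (0.175·9.6 + 0.47·0.029) / 0.645 = 2.626 mg/L.
Travel time t = 3.8e+04 m / 0.33 m/s = 1.152e+05 s = 1.333 d.
C = 2.626·exp(−0.069·1.333) = 2.626·0.9121 = 2.395 mg/L.

2.40 mg/L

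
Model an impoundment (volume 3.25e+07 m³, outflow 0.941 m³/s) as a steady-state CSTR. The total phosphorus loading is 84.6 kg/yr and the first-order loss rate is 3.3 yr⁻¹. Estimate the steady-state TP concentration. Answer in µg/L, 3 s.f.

Outflow Q = 0.941 m³/s × 3.156e+07 s/yr = 2.97e+07 m³/yr.
Steady-state CSTR mass balance: W = Q·C + k·V·C, so C = W/(Q + kV).
Q + kV = 2.97e+07 + 3.3·3.25e+07 = 1.369e+08 m³/yr.
C = 84.6/1.369e+08 = 6.178e-07 kg/m³ = 0.0006178 mg/L = 0.6178 µg/L.

0.618 µg/L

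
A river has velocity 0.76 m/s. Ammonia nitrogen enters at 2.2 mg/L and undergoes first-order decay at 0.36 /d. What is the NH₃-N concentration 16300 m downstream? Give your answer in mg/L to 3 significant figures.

Travel time t = 16300 m / 0.76 m/s = 1.63e+04/0.76 = 2.145e+04 s = 0.2482 d.
First-order decay: C = 2.2·exp(−0.36·0.2482) = 2.2·0.9145 = 2.012 mg/L.

2.01 mg/L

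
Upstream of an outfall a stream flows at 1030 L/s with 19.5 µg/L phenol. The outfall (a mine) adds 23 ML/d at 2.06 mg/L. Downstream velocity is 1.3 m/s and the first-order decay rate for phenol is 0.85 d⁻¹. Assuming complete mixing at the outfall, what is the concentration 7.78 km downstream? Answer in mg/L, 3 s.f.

23 ML/d = 0.2662 m³/s.
1030 L/s = 1.03 m³/s.
19.5 µg/L = 0.0195 mg/L.
After complete mixing, C₀ = (0.2662·2.06 + 1.03·0.0195) / 1.296 = 0.4386 mg/L.
Travel time t = 7780 m / 1.3 m/s = 5985 s = 0.06927 d.
C = 0.4386·exp(−0.85·0.06927) = 0.4386·0.9428 = 0.4135 mg/L.

0.413 mg/L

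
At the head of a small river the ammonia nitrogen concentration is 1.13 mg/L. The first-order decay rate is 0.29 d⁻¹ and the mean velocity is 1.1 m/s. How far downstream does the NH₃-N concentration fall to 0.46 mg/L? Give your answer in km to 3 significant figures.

From C = C₀·e^(−kt), t = ln(C₀/C)/k = ln(1.13/0.46)/0.29 = 0.8987/0.29 = 3.099 d.
Distance = v·t = 1.1 m/s × 2.678e+05 s = 2.945e+05 m = 294.5 km.

295 km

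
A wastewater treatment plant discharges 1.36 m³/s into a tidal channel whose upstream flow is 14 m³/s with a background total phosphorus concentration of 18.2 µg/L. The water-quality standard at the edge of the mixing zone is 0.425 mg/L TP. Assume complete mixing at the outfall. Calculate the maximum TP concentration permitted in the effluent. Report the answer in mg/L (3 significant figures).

18.2 µg/L = 0.0182 mg/L.
Mass balance: 0.425·15.36 = 1.36·Cₑ + 14·0.0182.
Cₑ = (6.528 − 0.2548) / 1.36 = 4.613 mg/L.

4.61 mg/L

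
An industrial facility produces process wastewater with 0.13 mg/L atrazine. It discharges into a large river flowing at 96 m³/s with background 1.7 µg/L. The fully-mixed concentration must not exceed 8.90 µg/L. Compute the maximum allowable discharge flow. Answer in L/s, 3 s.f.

1.7 µg/L = 0.0017 mg/L.
8.90 µg/L = 0.0089 mg/L.
Mass balance at complete mixing: C_std·(Q_w + Q_r) = Q_w·C_e + Q_r·C_b.
Rearranging, Q_w = Q_r·(C_std − C_b)/(C_e − C_std) = 96·(0.0089 − 0.0017) / (0.13 − 0.0089) = 5.708 m³/s.
= 5708 L/s.

5710 L/s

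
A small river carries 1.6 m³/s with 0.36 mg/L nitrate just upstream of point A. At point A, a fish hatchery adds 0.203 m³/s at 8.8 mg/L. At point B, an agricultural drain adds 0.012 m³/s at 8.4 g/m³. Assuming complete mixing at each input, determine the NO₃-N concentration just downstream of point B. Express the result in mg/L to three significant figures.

1.36 mg/L

After input A: C = (1.6·0.36 + 0.203·8.8) / 1.803 = 1.31 mg/L.
After input B: C = (1.803·1.31 + 0.012·8.4) / 1.815 = 1.357 mg/L.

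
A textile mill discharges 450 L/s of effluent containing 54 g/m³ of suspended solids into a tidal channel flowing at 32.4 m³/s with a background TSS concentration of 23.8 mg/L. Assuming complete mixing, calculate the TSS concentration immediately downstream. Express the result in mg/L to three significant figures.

24.2 mg/L

450 L/s = 0.45 m³/s.
Conservation of mass across the mixing zone: C = (0.45·54 + 32.4·23.8) / (0.45 + 32.4) = 795.4/32.85 = 24.21 mg/L.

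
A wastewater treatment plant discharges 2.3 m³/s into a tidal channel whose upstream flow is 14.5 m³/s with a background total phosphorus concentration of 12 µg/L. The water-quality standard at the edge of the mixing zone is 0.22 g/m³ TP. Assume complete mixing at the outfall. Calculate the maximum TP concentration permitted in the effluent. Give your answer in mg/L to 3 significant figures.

1.53 mg/L

12 µg/L = 0.012 mg/L.
Mass balance: 0.22·16.8 = 2.3·Cₑ + 14.5·0.012.
Cₑ = (3.696 − 0.174) / 2.3 = 1.531 mg/L.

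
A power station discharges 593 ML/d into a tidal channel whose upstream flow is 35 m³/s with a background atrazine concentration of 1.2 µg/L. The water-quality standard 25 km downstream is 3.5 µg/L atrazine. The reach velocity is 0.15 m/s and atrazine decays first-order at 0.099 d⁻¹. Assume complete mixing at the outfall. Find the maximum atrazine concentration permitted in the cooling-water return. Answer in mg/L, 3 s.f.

0.0197 mg/L

593 ML/d = 6.863 m³/s.
1.2 µg/L = 0.0012 mg/L.
3.5 µg/L = 0.0035 mg/L.
Travel time to the compliance point: t = 2.5e+04/0.15 = 1.667e+05 s = 1.929 d; decay factor exp(−0.099·1.929) = 0.8262.
So the concentration just after mixing may be at most 0.0035/0.8262 = 0.004236 mg/L.
Mass balance: 0.004236·41.86 = 6.863·Cₑ + 35·0.0012.
Cₑ = (0.1774 − 0.042) / 6.863 = 0.01972 mg/L.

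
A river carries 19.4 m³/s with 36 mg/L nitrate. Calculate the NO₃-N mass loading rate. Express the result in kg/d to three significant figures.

60300 kg/d

Mass flux = Q·C = 19.4 m³/s × 36 g/m³ = 698.4 g/s.
= 698.4 g/s × 86.4 = 6.034e+04 kg/d.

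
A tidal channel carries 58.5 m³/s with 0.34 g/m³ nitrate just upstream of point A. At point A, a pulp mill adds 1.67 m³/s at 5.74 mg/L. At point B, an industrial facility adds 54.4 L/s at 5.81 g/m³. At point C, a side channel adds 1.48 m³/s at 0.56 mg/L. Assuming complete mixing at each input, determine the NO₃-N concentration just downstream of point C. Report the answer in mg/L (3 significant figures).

After input A: C = (58.5·0.34 + 1.67·5.74) / 60.17 = 0.4899 mg/L.
54.4 L/s = 0.0544 m³/s.
After input B: C = (60.17·0.4899 + 0.0544·5.81) / 60.22 = 0.4947 mg/L.
After input C: C = (60.22·0.4947 + 1.48·0.56) / 61.7 = 0.4962 mg/L.

0.496 mg/L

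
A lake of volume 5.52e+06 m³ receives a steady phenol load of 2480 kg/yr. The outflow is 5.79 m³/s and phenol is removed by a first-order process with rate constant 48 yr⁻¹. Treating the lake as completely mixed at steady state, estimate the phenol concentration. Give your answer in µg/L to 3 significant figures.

Outflow Q = 5.79 m³/s × 3.156e+07 s/yr = 1.827e+08 m³/yr.
Steady-state CSTR mass balance: W = Q·C + k·V·C, so C = W/(Q + kV).
Q + kV = 1.827e+08 + 48·5.52e+06 = 4.477e+08 m³/yr.
C = 2480/4.477e+08 = 5.54e-06 kg/m³ = 0.00554 mg/L = 5.54 µg/L.

5.54 µg/L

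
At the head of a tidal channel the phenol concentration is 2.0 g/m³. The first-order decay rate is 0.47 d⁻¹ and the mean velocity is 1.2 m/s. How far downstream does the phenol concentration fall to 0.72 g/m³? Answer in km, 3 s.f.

From C = C₀·e^(−kt), t = ln(C₀/C)/k = ln(2.0/0.72)/0.47 = 1.022/0.47 = 2.174 d.
Distance = v·t = 1.2 m/s × 1.878e+05 s = 2.254e+05 m = 225.4 km.

225 km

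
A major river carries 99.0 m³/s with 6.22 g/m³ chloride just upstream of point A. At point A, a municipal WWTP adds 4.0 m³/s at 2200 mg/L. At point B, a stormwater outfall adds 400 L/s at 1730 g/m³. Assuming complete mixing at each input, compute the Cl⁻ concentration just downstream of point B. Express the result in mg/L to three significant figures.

97.8 mg/L

After input A: C = (99·6.22 + 4·2200) / 103 = 91.42 mg/L.
400 L/s = 0.4 m³/s.
After input B: C = (103·91.42 + 0.4·1730) / 103.4 = 97.75 mg/L.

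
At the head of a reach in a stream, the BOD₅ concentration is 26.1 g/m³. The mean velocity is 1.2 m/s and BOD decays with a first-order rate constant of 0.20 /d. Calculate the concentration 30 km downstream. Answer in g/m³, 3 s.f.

24.6 g/m³

Travel time t = 30 km / 1.2 m/s = 3e+04/1.2 = 2.5e+04 s = 0.2894 d.
First-order decay: C = 26.1·exp(−0.20·0.2894) = 26.1·0.9438 = 24.63 g/m³.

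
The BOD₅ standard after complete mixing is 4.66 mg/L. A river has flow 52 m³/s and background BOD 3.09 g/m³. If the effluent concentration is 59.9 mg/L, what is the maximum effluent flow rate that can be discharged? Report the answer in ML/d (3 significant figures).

128 ML/d

Mass balance at complete mixing: C_std·(Q_w + Q_r) = Q_w·C_e + Q_r·C_b.
Rearranging, Q_w = Q_r·(C_std − C_b)/(C_e − C_std) = 52·(4.66 − 3.09) / (59.9 − 4.66) = 1.478 m³/s.
= 127.7 ML/d.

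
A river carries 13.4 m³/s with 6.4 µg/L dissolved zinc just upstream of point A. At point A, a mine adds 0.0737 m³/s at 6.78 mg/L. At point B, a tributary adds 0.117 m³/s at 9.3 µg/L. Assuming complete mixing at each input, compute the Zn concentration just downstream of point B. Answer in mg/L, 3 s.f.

6.4 µg/L = 0.0064 mg/L.
After input A: C = (13.4·0.0064 + 0.0737·6.78) / 13.47 = 0.04345 mg/L.
9.3 µg/L = 0.0093 mg/L.
After input B: C = (13.47·0.04345 + 0.117·0.0093) / 13.59 = 0.04316 mg/L.

0.0432 mg/L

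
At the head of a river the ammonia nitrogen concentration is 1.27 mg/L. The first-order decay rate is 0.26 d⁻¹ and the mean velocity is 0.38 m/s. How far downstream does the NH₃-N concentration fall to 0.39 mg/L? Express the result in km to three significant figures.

From C = C₀·e^(−kt), t = ln(C₀/C)/k = ln(1.27/0.39)/0.26 = 1.181/0.26 = 4.541 d.
Distance = v·t = 0.38 m/s × 3.923e+05 s = 1.491e+05 m = 149.1 km.

149 km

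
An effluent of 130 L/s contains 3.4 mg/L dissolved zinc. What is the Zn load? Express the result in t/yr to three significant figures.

13.9 t/yr

130 L/s = 0.13 m³/s.
Mass flux = Q·C = 0.13 m³/s × 3.4 g/m³ = 0.442 g/s.
= 0.442 g/s × 31.56 = 13.95 t/yr.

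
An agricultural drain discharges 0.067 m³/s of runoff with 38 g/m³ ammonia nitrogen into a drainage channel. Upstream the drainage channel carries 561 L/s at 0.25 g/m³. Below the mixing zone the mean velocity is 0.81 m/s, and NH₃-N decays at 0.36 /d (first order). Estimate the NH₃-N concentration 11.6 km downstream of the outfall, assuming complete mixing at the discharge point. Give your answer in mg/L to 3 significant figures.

4.03 mg/L

561 L/s = 0.561 m³/s.
After complete mixing, C₀ = (0.067·38 + 0.561·0.25) / 0.628 = 4.277 mg/L.
Travel time t = 1.16e+04 m / 0.81 m/s = 1.432e+04 s = 0.1658 d.
C = 4.277·exp(−0.36·0.1658) = 4.277·0.9421 = 4.03 mg/L.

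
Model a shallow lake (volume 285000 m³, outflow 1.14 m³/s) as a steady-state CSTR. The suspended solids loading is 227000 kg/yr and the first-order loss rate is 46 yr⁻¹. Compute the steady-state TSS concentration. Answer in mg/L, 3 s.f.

4.62 mg/L

Outflow Q = 1.14 m³/s × 3.156e+07 s/yr = 3.598e+07 m³/yr.
Steady-state CSTR mass balance: W = Q·C + k·V·C, so C = W/(Q + kV).
Q + kV = 3.598e+07 + 46·285000 = 4.909e+07 m³/yr.
C = 227000/4.909e+07 = 0.004625 kg/m³ = 4.625 mg/L.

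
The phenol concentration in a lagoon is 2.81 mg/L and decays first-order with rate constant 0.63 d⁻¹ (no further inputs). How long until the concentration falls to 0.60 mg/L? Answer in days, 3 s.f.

t = ln(C₀/C)/k = ln(2.81/0.60)/0.63 = 1.544/0.63 = 2.451 d.

2.45 d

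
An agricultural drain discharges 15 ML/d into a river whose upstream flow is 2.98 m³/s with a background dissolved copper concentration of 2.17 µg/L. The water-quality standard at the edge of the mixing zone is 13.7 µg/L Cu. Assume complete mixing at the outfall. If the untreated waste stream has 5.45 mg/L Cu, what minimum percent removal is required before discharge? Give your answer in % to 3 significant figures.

96.1 %

15 ML/d = 0.1736 m³/s.
2.17 µg/L = 0.00217 mg/L.
13.7 µg/L = 0.0137 mg/L.
Mass balance: 0.0137·3.154 = 0.1736·Cₑ + 2.98·0.00217.
Cₑ = (0.0432 − 0.006467) / 0.1736 = 0.2116 mg/L.
Required removal = 1 − 0.2116/5.45 = 96.12 %.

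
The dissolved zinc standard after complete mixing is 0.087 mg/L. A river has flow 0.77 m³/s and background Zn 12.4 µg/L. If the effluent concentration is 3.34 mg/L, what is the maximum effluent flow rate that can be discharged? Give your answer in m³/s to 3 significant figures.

12.4 µg/L = 0.0124 mg/L.
Mass balance at complete mixing: C_std·(Q_w + Q_r) = Q_w·C_e + Q_r·C_b.
Rearranging, Q_w = Q_r·(C_std − C_b)/(C_e − C_std) = 0.77·(0.087 − 0.0124) / (3.34 − 0.087) = 0.01766 m³/s.

0.0177 m³/s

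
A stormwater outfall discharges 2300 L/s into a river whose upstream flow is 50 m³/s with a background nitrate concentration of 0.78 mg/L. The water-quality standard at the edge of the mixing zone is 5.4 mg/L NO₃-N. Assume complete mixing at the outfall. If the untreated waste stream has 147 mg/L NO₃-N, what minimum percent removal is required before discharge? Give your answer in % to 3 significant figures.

28.0 %

2300 L/s = 2.3 m³/s.
Mass balance: 5.4·52.3 = 2.3·Cₑ + 50·0.78.
Cₑ = (282.4 − 39) / 2.3 = 105.8 mg/L.
Required removal = 1 − 105.8/147 = 28 %.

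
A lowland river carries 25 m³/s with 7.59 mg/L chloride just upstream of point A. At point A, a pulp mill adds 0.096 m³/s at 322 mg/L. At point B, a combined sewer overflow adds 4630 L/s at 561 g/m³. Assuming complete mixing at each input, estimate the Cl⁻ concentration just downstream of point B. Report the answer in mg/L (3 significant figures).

94.8 mg/L

After input A: C = (25·7.59 + 0.096·322) / 25.1 = 8.793 mg/L.
4630 L/s = 4.63 m³/s.
After input B: C = (25.1·8.793 + 4.63·561) / 29.73 = 94.8 mg/L.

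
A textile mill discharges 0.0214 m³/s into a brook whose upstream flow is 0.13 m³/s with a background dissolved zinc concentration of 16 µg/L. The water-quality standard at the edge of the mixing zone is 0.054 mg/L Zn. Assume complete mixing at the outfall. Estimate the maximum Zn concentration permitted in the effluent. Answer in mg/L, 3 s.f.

0.285 mg/L

16 µg/L = 0.016 mg/L.
Mass balance: 0.054·0.1514 = 0.0214·Cₑ + 0.13·0.016.
Cₑ = (0.008176 − 0.00208) / 0.0214 = 0.2848 mg/L.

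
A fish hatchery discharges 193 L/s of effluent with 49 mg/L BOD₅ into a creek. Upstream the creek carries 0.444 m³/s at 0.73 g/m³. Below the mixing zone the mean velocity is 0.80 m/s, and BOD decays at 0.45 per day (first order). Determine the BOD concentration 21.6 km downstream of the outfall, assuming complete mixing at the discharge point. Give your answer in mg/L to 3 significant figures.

193 L/s = 0.193 m³/s.
After complete mixing, C₀ = (0.193·49 + 0.444·0.73) / 0.637 = 15.35 mg/L.
Travel time t = 2.16e+04 m / 0.80 m/s = 2.7e+04 s = 0.3125 d.
C = 15.35·exp(−0.45·0.3125) = 15.35·0.8688 = 13.34 mg/L.

13.3 mg/L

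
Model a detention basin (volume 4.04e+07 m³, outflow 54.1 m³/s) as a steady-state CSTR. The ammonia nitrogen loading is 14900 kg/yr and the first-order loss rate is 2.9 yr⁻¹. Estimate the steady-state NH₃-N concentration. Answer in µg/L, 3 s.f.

8.17 µg/L

Outflow Q = 54.1 m³/s × 3.156e+07 s/yr = 1.707e+09 m³/yr.
Steady-state CSTR mass balance: W = Q·C + k·V·C, so C = W/(Q + kV).
Q + kV = 1.707e+09 + 2.9·4.04e+07 = 1.824e+09 m³/yr.
C = 14900/1.824e+09 = 8.167e-06 kg/m³ = 0.008167 mg/L = 8.167 µg/L.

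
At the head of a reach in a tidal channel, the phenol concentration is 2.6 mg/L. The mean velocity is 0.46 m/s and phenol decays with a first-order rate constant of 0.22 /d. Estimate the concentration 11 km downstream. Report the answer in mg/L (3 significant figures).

Travel time t = 11 km / 0.46 m/s = 1.1e+04/0.46 = 2.391e+04 s = 0.2768 d.
First-order decay: C = 2.6·exp(−0.22·0.2768) = 2.6·0.9409 = 2.446 mg/L.

2.45 mg/L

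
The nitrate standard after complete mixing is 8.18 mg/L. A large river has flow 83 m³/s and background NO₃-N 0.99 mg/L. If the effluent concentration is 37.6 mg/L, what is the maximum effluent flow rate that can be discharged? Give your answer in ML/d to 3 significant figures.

1750 ML/d

Mass balance at complete mixing: C_std·(Q_w + Q_r) = Q_w·C_e + Q_r·C_b.
Rearranging, Q_w = Q_r·(C_std − C_b)/(C_e − C_std) = 83·(8.18 − 0.99) / (37.6 − 8.18) = 20.28 m³/s.
= 1753 ML/d.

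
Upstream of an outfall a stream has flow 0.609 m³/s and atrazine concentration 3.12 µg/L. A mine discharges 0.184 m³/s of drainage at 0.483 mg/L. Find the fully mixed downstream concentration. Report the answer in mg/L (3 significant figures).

0.114 mg/L

3.12 µg/L = 0.00312 mg/L.
By mass balance at complete mixing, C = (0.184·0.483 + 0.609·0.00312) / (0.184 + 0.609) = 0.09077/0.793 = 0.1145 mg/L.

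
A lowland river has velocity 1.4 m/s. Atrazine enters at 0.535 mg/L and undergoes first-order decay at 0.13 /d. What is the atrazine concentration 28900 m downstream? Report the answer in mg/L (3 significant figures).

0.519 mg/L

Travel time t = 28900 m / 1.4 m/s = 2.89e+04/1.4 = 2.064e+04 s = 0.2389 d.
First-order decay: C = 0.535·exp(−0.13·0.2389) = 0.535·0.9694 = 0.5186 mg/L.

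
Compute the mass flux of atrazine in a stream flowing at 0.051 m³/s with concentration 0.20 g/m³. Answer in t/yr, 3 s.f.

Mass flux = Q·C = 0.051 m³/s × 0.2 g/m³ = 0.0102 g/s.
= 0.0102 g/s × 31.56 = 0.3219 t/yr.

0.322 t/yr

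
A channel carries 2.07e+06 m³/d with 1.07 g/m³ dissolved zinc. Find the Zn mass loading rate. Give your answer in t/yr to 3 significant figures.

809 t/yr

2.07e+06 m³/d = 23.96 m³/s.
Mass flux = Q·C = 23.96 m³/s × 1.07 g/m³ = 25.64 g/s.
= 25.64 g/s × 31.56 = 809 t/yr.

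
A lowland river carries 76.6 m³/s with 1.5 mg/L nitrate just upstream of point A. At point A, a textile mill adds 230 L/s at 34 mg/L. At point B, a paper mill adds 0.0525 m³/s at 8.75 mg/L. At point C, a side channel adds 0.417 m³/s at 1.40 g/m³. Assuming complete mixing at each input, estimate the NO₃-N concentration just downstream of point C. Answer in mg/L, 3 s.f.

230 L/s = 0.23 m³/s.
After input A: C = (76.6·1.5 + 0.23·34) / 76.83 = 1.597 mg/L.
After input B: C = (76.83·1.597 + 0.0525·8.75) / 76.88 = 1.602 mg/L.
After input C: C = (76.88·1.602 + 0.417·1.4) / 77.3 = 1.601 mg/L.

1.60 mg/L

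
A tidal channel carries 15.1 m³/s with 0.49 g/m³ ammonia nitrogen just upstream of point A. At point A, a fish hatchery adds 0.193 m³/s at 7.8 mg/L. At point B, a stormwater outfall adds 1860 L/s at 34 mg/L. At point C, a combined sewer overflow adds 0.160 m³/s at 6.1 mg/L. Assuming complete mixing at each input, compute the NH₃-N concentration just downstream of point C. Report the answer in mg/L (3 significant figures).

4.22 mg/L

After input A: C = (15.1·0.49 + 0.193·7.8) / 15.29 = 0.5823 mg/L.
1860 L/s = 1.86 m³/s.
After input B: C = (15.29·0.5823 + 1.86·34) / 17.15 = 4.206 mg/L.
After input C: C = (17.15·4.206 + 0.16·6.1) / 17.31 = 4.223 mg/L.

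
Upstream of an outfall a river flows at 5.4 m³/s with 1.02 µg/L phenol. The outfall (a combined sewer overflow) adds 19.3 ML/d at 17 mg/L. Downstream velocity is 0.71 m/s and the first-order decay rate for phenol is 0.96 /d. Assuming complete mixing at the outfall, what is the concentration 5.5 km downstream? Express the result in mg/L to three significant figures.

0.621 mg/L

19.3 ML/d = 0.2234 m³/s.
1.02 µg/L = 0.00102 mg/L.
After complete mixing, C₀ = (0.2234·17 + 5.4·0.00102) / 5.623 = 0.6763 mg/L.
Travel time t = 5500 m / 0.71 m/s = 7746 s = 0.08966 d.
C = 0.6763·exp(−0.96·0.08966) = 0.6763·0.9175 = 0.6205 mg/L.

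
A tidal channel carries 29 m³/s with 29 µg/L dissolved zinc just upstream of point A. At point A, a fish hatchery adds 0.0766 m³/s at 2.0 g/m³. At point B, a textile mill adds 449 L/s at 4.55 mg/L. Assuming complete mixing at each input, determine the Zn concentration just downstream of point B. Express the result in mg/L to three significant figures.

29 µg/L = 0.029 mg/L.
After input A: C = (29·0.029 + 0.0766·2) / 29.08 = 0.03419 mg/L.
449 L/s = 0.449 m³/s.
After input B: C = (29.08·0.03419 + 0.449·4.55) / 29.53 = 0.1029 mg/L.

0.103 mg/L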